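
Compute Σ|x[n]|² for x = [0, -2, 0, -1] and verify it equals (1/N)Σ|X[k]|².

Time domain:
Σ|x[n]|² = |0|² + |-2|² + |0|² + |-1|² = 5.0000

Frequency domain:
(1/4)Σ|X[k]|² = (1/4)(|-3|² + |1i|² + |3|² + |-1i|²) = (1/4)·20.0000 = 5.0000

Both sides agree, confirming Parseval's theorem.

Σ|x[n]|² = (1/N)Σ|X[k]|² = 5.0000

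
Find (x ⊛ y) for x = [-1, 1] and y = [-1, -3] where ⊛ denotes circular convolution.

(x ⊛ y)[n] = Σ(m=0 to 1) x[m] · y[(n-m) mod 2]

Computing each output sample:
(x ⊛ y)[0] = -2
(x ⊛ y)[1] = 2

x ⊛ y = [-2, 2]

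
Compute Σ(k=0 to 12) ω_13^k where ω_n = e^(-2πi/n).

Sum of all nth roots of unity equals 0 for n > 1 (geometric series with r ≠ 1).

0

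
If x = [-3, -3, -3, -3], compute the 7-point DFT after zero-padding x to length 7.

Original 4-point DFT: [-12, 0, 0, 0]
Zero-padded 7-point DFT provides frequency interpolation.

DFT_7([x, 0, ...]) = [-12, -1.5000+6.5719i, -1.5000-0.7224i, -1.5000+1.8809i, -1.5000-1.8809i, -1.5000+0.7224i, -1.5000-6.5719i]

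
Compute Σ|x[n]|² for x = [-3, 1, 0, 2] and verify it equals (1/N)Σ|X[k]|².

Time domain:
Σ|x[n]|² = |-3|² + |1|² + |0|² + |2|² = 14.0000

Frequency domain:
(1/4)Σ|X[k]|² = (1/4)(|0|² + |-3+1i|² + |-6|² + |-3-1i|²) = (1/4)·56.0000 = 14.0000

Both sides agree, confirming Parseval's theorem.

Σ|x[n]|² = (1/N)Σ|X[k]|² = 14.0000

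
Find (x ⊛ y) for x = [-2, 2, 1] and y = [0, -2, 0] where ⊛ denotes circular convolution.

(x ⊛ y)[n] = Σ(m=0 to 2) x[m] · y[(n-m) mod 3]

Computing each output sample:
(x ⊛ y)[0] = -2
(x ⊛ y)[1] = 4
(x ⊛ y)[2] = -4

x ⊛ y = [-2, 4, -4]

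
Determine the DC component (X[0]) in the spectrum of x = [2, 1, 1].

X[0] = Σ(n=0 to 2) x[n] · ω_3^0 = Σ x[n]
= (2) + (1) + (1)

X[0] = 4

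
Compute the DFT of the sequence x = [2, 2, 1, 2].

X[k] = Σ(n=0 to 3) x[n] · ω_4^(nk)
where ω_4 = e^(-2πi/4)

Computing each X[k]:
X[0] = 7
X[1] = 1
X[2] = -1
X[3] = 1

X = [7, 1, -1, 1]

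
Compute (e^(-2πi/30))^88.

Since ω_30^30 = 1, powers reduce modulo 30.
88 mod 30 = 28
So ω_30^88 = ω_30^28 = e^(-2πi·28/30)

ω_30^88 = ω_30^28 = 0.9135+0.4067i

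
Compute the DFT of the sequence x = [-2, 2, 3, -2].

X[k] = Σ(n=0 to 3) x[n] · ω_4^(nk)
where ω_4 = e^(-2πi/4)

Computing each X[k]:
X[0] = 1
X[1] = -5-4i
X[2] = 1
X[3] = -5+4i

X = [1, -5-4i, 1, -5+4i]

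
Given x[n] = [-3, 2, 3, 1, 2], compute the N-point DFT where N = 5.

X[k] = Σ(n=0 to 4) x[n] · ω_5^(nk)
where ω_5 = e^(-2πi/5)

Computing each X[k]:
X[0] = 5
X[1] = -5.0000-1.1756i
X[2] = -5.0000+1.9021i
X[3] = -5.0000-1.9021i
X[4] = -5.0000+1.1756i

X = [5, -5.0000-1.1756i, -5.0000+1.9021i, -5.0000-1.9021i, -5.0000+1.1756i]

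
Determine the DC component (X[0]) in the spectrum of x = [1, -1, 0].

X[0] = Σ(n=0 to 2) x[n] · ω_3^0 = Σ x[n]
= (1) + (-1) + (0)

X[0] = 0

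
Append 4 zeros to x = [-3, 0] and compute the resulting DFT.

Original 2-point DFT: [-3, -3]
Zero-padded 6-point DFT provides frequency interpolation.

DFT_6([x, 0, ...]) = [-3, -3, -3, -3, -3, -3]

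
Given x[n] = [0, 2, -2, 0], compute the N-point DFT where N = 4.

X[k] = Σ(n=0 to 3) x[n] · ω_4^(nk)
where ω_4 = e^(-2πi/4)

Computing each X[k]:
X[0] = 0
X[1] = 2-2i
X[2] = -4
X[3] = 2+2i

X = [0, 2-2i, -4, 2+2i]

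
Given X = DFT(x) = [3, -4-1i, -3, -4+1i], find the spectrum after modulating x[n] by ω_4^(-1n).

Modulation property: DFT(ω_4^(-1n)·x[n]) = X[(k-1) mod 4], so circularly shift X by 1 positions.

X[k-1] = [-4+1i, 3, -4-1i, -3]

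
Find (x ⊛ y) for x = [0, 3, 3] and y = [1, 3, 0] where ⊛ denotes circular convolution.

(x ⊛ y)[n] = Σ(m=0 to 2) x[m] · y[(n-m) mod 3]

Computing each output sample:
(x ⊛ y)[0] = 9
(x ⊛ y)[1] = 3
(x ⊛ y)[2] = 12

x ⊛ y = [9, 3, 12]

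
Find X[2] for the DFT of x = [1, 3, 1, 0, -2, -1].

X[2] = Σ(n=0 to 5) x[n] · ω_6^(2n) where ω_6 = e^(-2πi/6)
= (1)·ω_6^0 + (3)·ω_6^2 + (1)·ω_6^4 + (0)·ω_6^6 + (-2)·ω_6^8 + (-1)·ω_6^10

X[2] = 0.5000-0.8660i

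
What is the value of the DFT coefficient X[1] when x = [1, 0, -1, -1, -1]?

X[1] = Σ(n=0 to 4) x[n] · ω_5^(1n) where ω_5 = e^(-2πi/5)
= (1)·ω_5^0 + (0)·ω_5^1 + (-1)·ω_5^2 + (-1)·ω_5^3 + (-1)·ω_5^4

X[1] = 2.3090-0.9511i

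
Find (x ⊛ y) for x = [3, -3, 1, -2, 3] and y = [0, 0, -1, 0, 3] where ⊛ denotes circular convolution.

(x ⊛ y)[n] = Σ(m=0 to 4) x[m] · y[(n-m) mod 5]

Computing each output sample:
(x ⊛ y)[0] = -7
(x ⊛ y)[1] = 0
(x ⊛ y)[2] = -9
(x ⊛ y)[3] = 12
(x ⊛ y)[4] = 8

x ⊛ y = [-7, 0, -9, 12, 8]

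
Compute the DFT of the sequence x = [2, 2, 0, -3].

X[k] = Σ(n=0 to 3) x[n] · ω_4^(nk)
where ω_4 = e^(-2πi/4)

Computing each X[k]:
X[0] = 1
X[1] = 2-5i
X[2] = 3
X[3] = 2+5i

X = [1, 2-5i, 3, 2+5i]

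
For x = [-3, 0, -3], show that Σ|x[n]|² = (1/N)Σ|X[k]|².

Time domain:
Σ|x[n]|² = |-3|² + |0|² + |-3|² = 18.0000

Frequency domain:
(1/3)Σ|X[k]|² = (1/3)(|-6|² + |-1.5000-2.5981i|² + |-1.5000+2.5981i|²) = (1/3)·54.0000 = 18.0000

Both sides agree, confirming Parseval's theorem.

Σ|x[n]|² = (1/N)Σ|X[k]|² = 18.0000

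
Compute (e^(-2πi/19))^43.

Since ω_19^19 = 1, powers reduce modulo 19.
43 mod 19 = 5
So ω_19^43 = ω_19^5 = e^(-2πi·5/19)

ω_19^43 = ω_19^5 = -0.0826-0.9966i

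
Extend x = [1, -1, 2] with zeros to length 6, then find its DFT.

Original 3-point DFT: [2, 0.5000+2.5981i, 0.5000-2.5981i]
Zero-padded 6-point DFT provides frequency interpolation.

DFT_6([x, 0, ...]) = [2, -0.5000-0.8660i, 0.5000+2.5981i, 4, 0.5000-2.5981i, -0.5000+0.8660i]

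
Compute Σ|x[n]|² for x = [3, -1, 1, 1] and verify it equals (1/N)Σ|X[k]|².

Time domain:
Σ|x[n]|² = |3|² + |-1|² + |1|² + |1|² = 12.0000

Frequency domain:
(1/4)Σ|X[k]|² = (1/4)(|4|² + |2+2i|² + |4|² + |2-2i|²) = (1/4)·48.0000 = 12.0000

Both sides agree, confirming Parseval's theorem.

Σ|x[n]|² = (1/N)Σ|X[k]|² = 12.0000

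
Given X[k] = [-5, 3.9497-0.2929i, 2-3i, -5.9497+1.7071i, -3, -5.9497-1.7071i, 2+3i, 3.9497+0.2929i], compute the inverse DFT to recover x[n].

x[n] = (1/8) Σ(k=0 to 7) X[k] · e^(2πikn/8)

Computing each x[n]:
x[0] = -1
x[1] = 2
x[2] = -1
x[3] = -3
x[4] = 0
x[5] = -1
x[6] = -2
x[7] = 1

x = [-1, 2, -1, -3, 0, -1, -2, 1]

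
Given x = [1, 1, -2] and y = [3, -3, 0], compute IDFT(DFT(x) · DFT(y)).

(x ⊛ y)[n] = Σ(m=0 to 2) x[m] · y[(n-m) mod 3]

Computing each output sample:
(x ⊛ y)[0] = 9
(x ⊛ y)[1] = 0
(x ⊛ y)[2] = -9

x ⊛ y = [9, 0, -9]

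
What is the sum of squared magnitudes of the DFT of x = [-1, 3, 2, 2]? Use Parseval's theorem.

Parseval: Σ|x[n]|² = (1/N)Σ|X[k]|², so Σ|X[k]|² = N·Σ|x[n]|² = 4·18.0000

Σ|X[k]|² = N·Σ|x[n]|² = 4·18.0000 = 72.0000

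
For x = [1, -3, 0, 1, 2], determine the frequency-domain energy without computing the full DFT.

Parseval: Σ|x[n]|² = (1/N)Σ|X[k]|², so Σ|X[k]|² = N·Σ|x[n]|² = 5·15.0000

Σ|X[k]|² = N·Σ|x[n]|² = 5·15.0000 = 75.0000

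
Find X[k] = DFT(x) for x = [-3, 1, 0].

X[k] = Σ(n=0 to 2) x[n] · ω_3^(nk)
where ω_3 = e^(-2πi/3)

Computing each X[k]:
X[0] = -2
X[1] = -3.5000-0.8660i
X[2] = -3.5000+0.8660i

X = [-2, -3.5000-0.8660i, -3.5000+0.8660i]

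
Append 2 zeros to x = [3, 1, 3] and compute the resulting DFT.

Original 3-point DFT: [7, 1.0000+1.7321i, 1.0000-1.7321i]
Zero-padded 5-point DFT provides frequency interpolation.

DFT_5([x, 0, ...]) = [7, 0.8820-2.7144i, 3.1180+2.2654i, 3.1180-2.2654i, 0.8820+2.7144i]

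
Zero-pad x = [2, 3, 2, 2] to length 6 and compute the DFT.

Original 4-point DFT: [9, -1i, -1, 1i]
Zero-padded 6-point DFT provides frequency interpolation.

DFT_6([x, 0, ...]) = [9, 0.5000-4.3301i, 1.5000-0.8660i, -1, 1.5000+0.8660i, 0.5000+4.3301i]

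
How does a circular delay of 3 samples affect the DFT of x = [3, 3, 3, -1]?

Time shift by 3: X_shifted[k] = ω_4^(3k) · X[k]
Shifted x = [3, 3, -1, 3]

DFT(x[n-3]) = [8, 4, -4, 4]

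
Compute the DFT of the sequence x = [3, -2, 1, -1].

X[k] = Σ(n=0 to 3) x[n] · ω_4^(nk)
where ω_4 = e^(-2πi/4)

Computing each X[k]:
X[0] = 1
X[1] = 2+1i
X[2] = 7
X[3] = 2-1i

X = [1, 2+1i, 7, 2-1i]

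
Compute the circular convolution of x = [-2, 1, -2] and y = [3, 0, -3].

(x ⊛ y)[n] = Σ(m=0 to 2) x[m] · y[(n-m) mod 3]

Computing each output sample:
(x ⊛ y)[0] = -9
(x ⊛ y)[1] = 9
(x ⊛ y)[2] = 0

x ⊛ y = [-9, 9, 0]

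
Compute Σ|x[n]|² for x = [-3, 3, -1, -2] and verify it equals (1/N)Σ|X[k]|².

Time domain:
Σ|x[n]|² = |-3|² + |3|² + |-1|² + |-2|² = 23.0000

Frequency domain:
(1/4)Σ|X[k]|² = (1/4)(|-3|² + |-2-5i|² + |-5|² + |-2+5i|²) = (1/4)·92.0000 = 23.0000

Both sides agree, confirming Parseval's theorem.

Σ|x[n]|² = (1/N)Σ|X[k]|² = 23.0000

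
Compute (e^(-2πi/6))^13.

Since ω_6^6 = 1, powers reduce modulo 6.
13 mod 6 = 1
So ω_6^13 = ω_6^1 = e^(-2πi·1/6)

ω_6^13 = ω_6^1 = 0.5000-0.8660i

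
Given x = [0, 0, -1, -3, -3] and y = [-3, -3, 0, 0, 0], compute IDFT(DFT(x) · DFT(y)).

(x ⊛ y)[n] = Σ(m=0 to 4) x[m] · y[(n-m) mod 5]

Computing each output sample:
(x ⊛ y)[0] = 9
(x ⊛ y)[1] = 0
(x ⊛ y)[2] = 3
(x ⊛ y)[3] = 12
(x ⊛ y)[4] = 18

x ⊛ y = [9, 0, 3, 12, 18]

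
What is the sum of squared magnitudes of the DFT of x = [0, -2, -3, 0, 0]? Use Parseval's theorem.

Parseval: Σ|x[n]|² = (1/N)Σ|X[k]|², so Σ|X[k]|² = N·Σ|x[n]|² = 5·13.0000

Σ|X[k]|² = N·Σ|x[n]|² = 5·13.0000 = 65.0000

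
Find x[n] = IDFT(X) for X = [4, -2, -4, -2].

x[n] = (1/4) Σ(k=0 to 3) X[k] · e^(2πikn/4)

Computing each x[n]:
x[0] = -1
x[1] = 2
x[2] = 1
x[3] = 2

x = [-1, 2, 1, 2]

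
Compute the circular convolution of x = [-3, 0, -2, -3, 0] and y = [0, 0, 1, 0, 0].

(x ⊛ y)[n] = Σ(m=0 to 4) x[m] · y[(n-m) mod 5]

Computing each output sample:
(x ⊛ y)[0] = -3
(x ⊛ y)[1] = 0
(x ⊛ y)[2] = -3
(x ⊛ y)[3] = 0
(x ⊛ y)[4] = -2

x ⊛ y = [-3, 0, -3, 0, -2]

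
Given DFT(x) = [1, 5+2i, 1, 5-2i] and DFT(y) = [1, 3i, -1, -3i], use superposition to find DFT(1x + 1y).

By linearity: DFT(1x + 1y) = 1·DFT(x) + 1·DFT(y)
= 1·[1, 5+2i, 1, 5-2i] + 1·[1, 3i, -1, -3i]

Computing element-wise:
Z[0] = 1·(1) + 1·(1) = 2
Z[1] = 1·(5+2i) + 1·(3i) = 5+5i
Z[2] = 1·(1) + 1·(-1) = 0
Z[3] = 1·(5-2i) + 1·(-3i) = 5-5i

DFT(1x + 1y) = 1·X + 1·Y = [2, 5+5i, 0, 5-5i]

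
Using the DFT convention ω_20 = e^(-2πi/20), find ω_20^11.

ω_20^11 = e^(-2πi·11/20)
= cos(-2π·11/20) + i·sin(-2π·11/20)
= cos(-22π/20) + i·sin(-22π/20)

ω_20^11 = cos(-22π/20) + i·sin(-22π/20) = -0.9511+0.3090i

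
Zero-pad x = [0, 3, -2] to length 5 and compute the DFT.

Original 3-point DFT: [1, -0.5000-4.3301i, -0.5000+4.3301i]
Zero-padded 5-point DFT provides frequency interpolation.

DFT_5([x, 0, ...]) = [1, 2.5451-1.6776i, -3.0451-3.6655i, -3.0451+3.6655i, 2.5451+1.6776i]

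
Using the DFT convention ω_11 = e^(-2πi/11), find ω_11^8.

ω_11^8 = e^(-2πi·8/11)
= cos(-2π·8/11) + i·sin(-2π·8/11)
= cos(-16π/11) + i·sin(-16π/11)

ω_11^8 = cos(-16π/11) + i·sin(-16π/11) = -0.1423+0.9898i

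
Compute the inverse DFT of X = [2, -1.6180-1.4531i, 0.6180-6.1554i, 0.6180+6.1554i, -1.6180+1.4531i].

x[n] = (1/5) Σ(k=0 to 4) X[k] · e^(2πikn/5)

Computing each x[n]:
x[0] = 0
x[1] = 2
x[2] = -1
x[3] = 3
x[4] = -2

x = [0, 2, -1, 3, -2]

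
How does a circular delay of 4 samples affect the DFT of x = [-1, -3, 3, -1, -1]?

Time shift by 4: X_shifted[k] = ω_5^(4k) · X[k]
Shifted x = [-3, 3, -1, -1, -1]

DFT(x[n-4]) = [-3, -0.7639-3.8042i, -5.2361-2.3511i, -5.2361+2.3511i, -0.7639+3.8042i]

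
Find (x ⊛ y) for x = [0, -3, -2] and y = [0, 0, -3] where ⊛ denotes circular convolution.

(x ⊛ y)[n] = Σ(m=0 to 2) x[m] · y[(n-m) mod 3]

Computing each output sample:
(x ⊛ y)[0] = 9
(x ⊛ y)[1] = 6
(x ⊛ y)[2] = 0

x ⊛ y = [9, 6, 0]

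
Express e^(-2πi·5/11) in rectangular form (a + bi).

ω_11^5 = e^(-2πi·5/11)
= cos(-2π·5/11) + i·sin(-2π·5/11)
= cos(-10π/11) + i·sin(-10π/11)

ω_11^5 = cos(-10π/11) + i·sin(-10π/11) = -0.9595-0.2817i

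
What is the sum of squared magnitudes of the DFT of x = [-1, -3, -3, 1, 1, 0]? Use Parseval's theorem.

Parseval: Σ|x[n]|² = (1/N)Σ|X[k]|², so Σ|X[k]|² = N·Σ|x[n]|² = 6·21.0000

Σ|X[k]|² = N·Σ|x[n]|² = 6·21.0000 = 126.0000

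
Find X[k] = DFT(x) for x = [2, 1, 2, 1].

X[k] = Σ(n=0 to 3) x[n] · ω_4^(nk)
where ω_4 = e^(-2πi/4)

Computing each X[k]:
X[0] = 6
X[1] = 0
X[2] = 2
X[3] = 0

X = [6, 0, 2, 0]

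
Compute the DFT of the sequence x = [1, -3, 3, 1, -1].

X[k] = Σ(n=0 to 4) x[n] · ω_5^(nk)
where ω_5 = e^(-2πi/5)

Computing each X[k]:
X[0] = 1
X[1] = -3.4721+0.7265i
X[2] = 5.4721+3.0777i
X[3] = 5.4721-3.0777i
X[4] = -3.4721-0.7265i

X = [1, -3.4721+0.7265i, 5.4721+3.0777i, 5.4721-3.0777i, -3.4721-0.7265i]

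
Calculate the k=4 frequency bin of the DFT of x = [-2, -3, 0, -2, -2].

X[4] = Σ(n=0 to 4) x[n] · ω_5^(4n) where ω_5 = e^(-2πi/5)
= (-2)·ω_5^0 + (-3)·ω_5^4 + (0)·ω_5^8 + (-2)·ω_5^12 + (-2)·ω_5^16

X[4] = -1.9271+0.2245i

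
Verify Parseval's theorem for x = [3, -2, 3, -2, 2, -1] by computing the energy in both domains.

Time domain:
Σ|x[n]|² = |3|² + |-2|² + |3|² + |-2|² + |2|² + |-1|² = 31.0000

Frequency domain:
(1/6)Σ|X[k]|² = (1/6)(|3|² + |1|² + |1.7321i|² + |13|² + |-1.7321i|² + |1|²) = (1/6)·186.0000 = 31.0000

Both sides agree, confirming Parseval's theorem.

Σ|x[n]|² = (1/N)Σ|X[k]|² = 31.0000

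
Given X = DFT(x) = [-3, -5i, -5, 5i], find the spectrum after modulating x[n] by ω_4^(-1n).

Modulation property: DFT(ω_4^(-1n)·x[n]) = X[(k-1) mod 4], so circularly shift X by 1 positions.

X[k-1] = [5i, -3, -5i, -5]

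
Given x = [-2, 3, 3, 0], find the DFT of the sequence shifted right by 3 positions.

Time shift by 3: X_shifted[k] = ω_4^(3k) · X[k]
Shifted x = [3, 3, 0, -2]

DFT(x[n-3]) = [4, 3-5i, 2, 3+5i]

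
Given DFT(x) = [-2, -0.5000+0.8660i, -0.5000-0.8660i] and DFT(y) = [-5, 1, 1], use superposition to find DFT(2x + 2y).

By linearity: DFT(2x + 2y) = 2·DFT(x) + 2·DFT(y)
= 2·[-2, -0.5000+0.8660i, -0.5000-0.8660i] + 2·[-5, 1, 1]

Computing element-wise:
Z[0] = 2·(-2) + 2·(-5) = -14
Z[1] = 2·(-0.5000+0.8660i) + 2·(1) = 1.0000+1.7320i
Z[2] = 2·(-0.5000-0.8660i) + 2·(1) = 1.0000-1.7320i

DFT(2x + 2y) = 2·X + 2·Y = [-14, 1.0000+1.7320i, 1.0000-1.7320i]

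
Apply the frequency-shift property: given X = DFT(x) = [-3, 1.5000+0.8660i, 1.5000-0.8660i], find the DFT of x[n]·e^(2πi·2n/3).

Modulation property: DFT(ω_3^(-2n)·x[n]) = X[(k-2) mod 3], so circularly shift X by 2 positions.

X[k-2] = [1.5000+0.8660i, 1.5000-0.8660i, -3]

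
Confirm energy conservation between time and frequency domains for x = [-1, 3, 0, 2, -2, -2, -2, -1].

Time domain:
Σ|x[n]|² = |-1|² + |3|² + |0|² + |2|² + |-2|² + |-2|² + |-2|² + |-1|² = 27.0000

Frequency domain:
(1/8)Σ|X[k]|² = (1/8)(|-3|² + |2.4142-7.6569i|² + |-1|² + |-0.4142-3.6569i|² + |-7|² + |-0.4142+3.6569i|² + |-1|² + |2.4142+7.6569i|²) = (1/8)·216.0000 = 27.0000

Both sides agree, confirming Parseval's theorem.

Σ|x[n]|² = (1/N)Σ|X[k]|² = 27.0000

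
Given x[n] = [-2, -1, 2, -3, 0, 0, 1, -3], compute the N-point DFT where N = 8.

X[k] = Σ(n=0 to 7) x[n] · ω_8^(nk)
where ω_8 = e^(-2πi/8)

Computing each X[k]:
X[0] = -6
X[1] = -2.7071-0.2929i
X[2] = -5-5i
X[3] = -1.2929+1.7071i
X[4] = 8
X[5] = -1.2929-1.7071i
X[6] = -5+5i
X[7] = -2.7071+0.2929i

X = [-6, -2.7071-0.2929i, -5-5i, -1.2929+1.7071i, 8, -1.2929-1.7071i, -5+5i, -2.7071+0.2929i]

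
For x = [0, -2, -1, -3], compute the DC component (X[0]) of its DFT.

X[0] = Σ(n=0 to 3) x[n] · ω_4^0 = Σ x[n]
= (0) + (-2) + (-1) + (-3)

X[0] = -6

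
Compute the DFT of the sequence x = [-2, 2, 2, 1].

X[k] = Σ(n=0 to 3) x[n] · ω_4^(nk)
where ω_4 = e^(-2πi/4)

Computing each X[k]:
X[0] = 3
X[1] = -4-1i
X[2] = -3
X[3] = -4+1i

X = [3, -4-1i, -3, -4+1i]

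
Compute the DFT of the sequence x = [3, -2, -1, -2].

X[k] = Σ(n=0 to 3) x[n] · ω_4^(nk)
where ω_4 = e^(-2πi/4)

Computing each X[k]:
X[0] = -2
X[1] = 4
X[2] = 6
X[3] = 4

X = [-2, 4, 6, 4]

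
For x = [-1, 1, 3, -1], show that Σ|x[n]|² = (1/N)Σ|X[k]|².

Time domain:
Σ|x[n]|² = |-1|² + |1|² + |3|² + |-1|² = 12.0000

Frequency domain:
(1/4)Σ|X[k]|² = (1/4)(|2|² + |-4-2i|² + |2|² + |-4+2i|²) = (1/4)·48.0000 = 12.0000

Both sides agree, confirming Parseval's theorem.

Σ|x[n]|² = (1/N)Σ|X[k]|² = 12.0000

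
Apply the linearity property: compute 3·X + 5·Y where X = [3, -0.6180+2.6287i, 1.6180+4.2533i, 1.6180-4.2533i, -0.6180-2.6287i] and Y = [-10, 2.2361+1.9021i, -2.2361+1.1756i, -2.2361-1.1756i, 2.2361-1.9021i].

By linearity: DFT(3x + 5y) = 3·DFT(x) + 5·DFT(y)
= 3·[3, -0.6180+2.6287i, 1.6180+4.2533i, 1.6180-4.2533i, -0.6180-2.6287i] + 5·[-10, 2.2361+1.9021i, -2.2361+1.1756i, -2.2361-1.1756i, 2.2361-1.9021i]

Computing element-wise:
Z[0] = 3·(3) + 5·(-10) = -41
Z[1] = 3·(-0.6180+2.6287i) + 5·(2.2361+1.9021i) = 9.3265+17.3966i
Z[2] = 3·(1.6180+4.2533i) + 5·(-2.2361+1.1756i) = -6.3265+18.6379i
Z[3] = 3·(1.6180-4.2533i) + 5·(-2.2361-1.1756i) = -6.3265-18.6379i
Z[4] = 3·(-0.6180-2.6287i) + 5·(2.2361-1.9021i) = 9.3265-17.3966i

DFT(3x + 5y) = 3·X + 5·Y = [-41, 9.3265+17.3966i, -6.3265+18.6379i, -6.3265-18.6379i, 9.3265-17.3966i]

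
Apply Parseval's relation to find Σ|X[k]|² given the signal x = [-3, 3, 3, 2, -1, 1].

Parseval: Σ|x[n]|² = (1/N)Σ|X[k]|², so Σ|X[k]|² = N·Σ|x[n]|² = 6·33.0000

Σ|X[k]|² = N·Σ|x[n]|² = 6·33.0000 = 198.0000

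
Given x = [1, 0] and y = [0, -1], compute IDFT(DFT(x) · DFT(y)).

(x ⊛ y)[n] = Σ(m=0 to 1) x[m] · y[(n-m) mod 2]

Computing each output sample:
(x ⊛ y)[0] = 0
(x ⊛ y)[1] = -1

x ⊛ y = [0, -1]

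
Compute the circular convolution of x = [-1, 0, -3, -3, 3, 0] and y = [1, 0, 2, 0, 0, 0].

(x ⊛ y)[n] = Σ(m=0 to 5) x[m] · y[(n-m) mod 6]

Computing each output sample:
(x ⊛ y)[0] = 5
(x ⊛ y)[1] = 0
(x ⊛ y)[2] = -5
(x ⊛ y)[3] = -3
(x ⊛ y)[4] = -3
(x ⊛ y)[5] = -6

x ⊛ y = [5, 0, -5, -3, -3, -6]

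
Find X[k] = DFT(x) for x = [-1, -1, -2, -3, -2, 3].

X[k] = Σ(n=0 to 5) x[n] · ω_6^(nk)
where ω_6 = e^(-2πi/6)

Computing each X[k]:
X[0] = -6
X[1] = 5.0000+3.4641i
X[2] = -3.0000+3.4641i
X[3] = -4
X[4] = -3.0000-3.4641i
X[5] = 5.0000-3.4641i

X = [-6, 5.0000+3.4641i, -3.0000+3.4641i, -4, -3.0000-3.4641i, 5.0000-3.4641i]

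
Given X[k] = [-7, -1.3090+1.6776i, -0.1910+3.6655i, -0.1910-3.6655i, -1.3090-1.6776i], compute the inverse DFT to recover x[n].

x[n] = (1/5) Σ(k=0 to 4) X[k] · e^(2πikn/5)

Computing each x[n]:
x[0] = -2
x[1] = -3
x[2] = 0
x[3] = -2
x[4] = 0

x = [-2, -3, 0, -2, 0]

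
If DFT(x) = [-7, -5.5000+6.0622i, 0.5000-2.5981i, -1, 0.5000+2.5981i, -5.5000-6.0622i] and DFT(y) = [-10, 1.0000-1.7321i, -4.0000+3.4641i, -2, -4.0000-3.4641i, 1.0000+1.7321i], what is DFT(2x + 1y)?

By linearity: DFT(2x + 1y) = 2·DFT(x) + 1·DFT(y)
= 2·[-7, -5.5000+6.0622i, 0.5000-2.5981i, -1, 0.5000+2.5981i, -5.5000-6.0622i] + 1·[-10, 1.0000-1.7321i, -4.0000+3.4641i, -2, -4.0000-3.4641i, 1.0000+1.7321i]

Computing element-wise:
Z[0] = 2·(-7) + 1·(-10) = -24
Z[1] = 2·(-5.5000+6.0622i) + 1·(1.0000-1.7321i) = -10.0000+10.3923i
Z[2] = 2·(0.5000-2.5981i) + 1·(-4.0000+3.4641i) = -3.0000-1.7321i
Z[3] = 2·(-1) + 1·(-2) = -4
Z[4] = 2·(0.5000+2.5981i) + 1·(-4.0000-3.4641i) = -3.0000+1.7321i
Z[5] = 2·(-5.5000-6.0622i) + 1·(1.0000+1.7321i) = -10.0000-10.3923i

DFT(2x + 1y) = 2·X + 1·Y = [-24, -10.0000+10.3923i, -3.0000-1.7321i, -4, -3.0000+1.7321i, -10.0000-10.3923i]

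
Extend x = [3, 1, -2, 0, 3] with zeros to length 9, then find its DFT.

Original 5-point DFT: [5, 5.8541+3.0777i, -0.8541-0.7265i, -0.8541+0.7265i, 5.8541-3.0777i]
Zero-padded 9-point DFT provides frequency interpolation.

DFT_9([x, 0, ...]) = [5, 0.5997+0.3008i, 7.3512+1.6276i, 2.0000-5.1962i, 1.0492+1.3268i, 1.0492-1.3268i, 2.0000+5.1962i, 7.3512-1.6276i, 0.5997-0.3008i]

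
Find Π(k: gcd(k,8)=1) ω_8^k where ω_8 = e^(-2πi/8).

The primitive 8th roots of unity are ω_8^k for k coprime to 8: k ∈ {1, 3, 5, 7}
Their product equals the constant term of the cyclotomic polynomial Φ_8(x) up to sign.
For n ≥ 3, the product of all primitive nth roots of unity is 1. (For n=1 it is 1; for n=2 it is -1.)

1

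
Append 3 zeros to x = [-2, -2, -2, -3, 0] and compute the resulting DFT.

Original 5-point DFT: [-9, 1.4271+1.3143i, -1.9271+2.1266i, -1.9271-2.1266i, 1.4271-1.3143i]
Zero-padded 8-point DFT provides frequency interpolation.

DFT_8([x, 0, ...]) = [-9, -1.2929+5.5355i, -1i, -2.7071+1.5355i, 1, -2.7071-1.5355i, 1i, -1.2929-5.5355i]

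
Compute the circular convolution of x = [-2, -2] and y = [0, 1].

(x ⊛ y)[n] = Σ(m=0 to 1) x[m] · y[(n-m) mod 2]

Computing each output sample:
(x ⊛ y)[0] = -2
(x ⊛ y)[1] = -2

x ⊛ y = [-2, -2]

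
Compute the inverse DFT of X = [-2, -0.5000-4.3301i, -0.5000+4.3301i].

x[n] = (1/3) Σ(k=0 to 2) X[k] · e^(2πikn/3)

Computing each x[n]:
x[0] = -1
x[1] = 2
x[2] = -3

x = [-1, 2, -3]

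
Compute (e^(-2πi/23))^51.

Since ω_23^23 = 1, powers reduce modulo 23.
51 mod 23 = 5
So ω_23^51 = ω_23^5 = e^(-2πi·5/23)

ω_23^51 = ω_23^5 = 0.2035-0.9791i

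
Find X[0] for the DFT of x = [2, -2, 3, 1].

X[0] = Σ(n=0 to 3) x[n] · ω_4^0 = Σ x[n]
= (2) + (-2) + (3) + (1)

X[0] = 4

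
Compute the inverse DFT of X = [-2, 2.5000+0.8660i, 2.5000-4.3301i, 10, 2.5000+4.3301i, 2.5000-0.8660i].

x[n] = (1/6) Σ(k=0 to 5) X[k] · e^(2πikn/6)

Computing each x[n]:
x[0] = 3
x[1] = -1
x[2] = -1
x[3] = -2
x[4] = 2
x[5] = -3

x = [3, -1, -1, -2, 2, -3]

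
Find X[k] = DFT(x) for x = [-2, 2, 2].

X[k] = Σ(n=0 to 2) x[n] · ω_3^(nk)
where ω_3 = e^(-2πi/3)

Computing each X[k]:
X[0] = 2
X[1] = -4
X[2] = -4

X = [2, -4, -4]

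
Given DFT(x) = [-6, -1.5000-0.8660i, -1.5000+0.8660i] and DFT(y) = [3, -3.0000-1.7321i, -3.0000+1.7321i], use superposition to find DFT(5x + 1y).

By linearity: DFT(5x + 1y) = 5·DFT(x) + 1·DFT(y)
= 5·[-6, -1.5000-0.8660i, -1.5000+0.8660i] + 1·[3, -3.0000-1.7321i, -3.0000+1.7321i]

Computing element-wise:
Z[0] = 5·(-6) + 1·(3) = -27
Z[1] = 5·(-1.5000-0.8660i) + 1·(-3.0000-1.7321i) = -10.5000-6.0621i
Z[2] = 5·(-1.5000+0.8660i) + 1·(-3.0000+1.7321i) = -10.5000+6.0621i

DFT(5x + 1y) = 5·X + 1·Y = [-27, -10.5000-6.0621i, -10.5000+6.0621i]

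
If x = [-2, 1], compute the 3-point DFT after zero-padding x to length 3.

Original 2-point DFT: [-1, -3]
Zero-padded 3-point DFT provides frequency interpolation.

DFT_3([x, 0, ...]) = [-1, -2.5000-0.8660i, -2.5000+0.8660i]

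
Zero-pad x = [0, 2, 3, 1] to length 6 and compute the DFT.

Original 4-point DFT: [6, -3-1i, 0, -3+1i]
Zero-padded 6-point DFT provides frequency interpolation.

DFT_6([x, 0, ...]) = [6, -1.5000-4.3301i, -1.5000+0.8660i, 0, -1.5000-0.8660i, -1.5000+4.3301i]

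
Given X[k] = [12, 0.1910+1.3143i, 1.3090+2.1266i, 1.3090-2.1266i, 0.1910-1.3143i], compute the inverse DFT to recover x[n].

x[n] = (1/5) Σ(k=0 to 4) X[k] · e^(2πikn/5)

Computing each x[n]:
x[0] = 3
x[1] = 1
x[2] = 3
x[3] = 2
x[4] = 3

x = [3, 1, 3, 2, 3]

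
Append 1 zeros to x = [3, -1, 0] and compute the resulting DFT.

Original 3-point DFT: [2, 3.5000+0.8660i, 3.5000-0.8660i]
Zero-padded 4-point DFT provides frequency interpolation.

DFT_4([x, 0, ...]) = [2, 3+1i, 4, 3-1i]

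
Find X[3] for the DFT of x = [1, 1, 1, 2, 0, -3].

X[3] = Σ(n=0 to 5) x[n] · ω_6^(3n) where ω_6 = e^(-2πi/6)
= (1)·ω_6^0 + (1)·ω_6^3 + (1)·ω_6^6 + (2)·ω_6^9 + (0)·ω_6^12 + (-3)·ω_6^15

X[3] = 2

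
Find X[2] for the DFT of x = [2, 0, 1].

X[2] = Σ(n=0 to 2) x[n] · ω_3^(2n) where ω_3 = e^(-2πi/3)
= (2)·ω_3^0 + (0)·ω_3^2 + (1)·ω_3^4

X[2] = 1.5000-0.8660i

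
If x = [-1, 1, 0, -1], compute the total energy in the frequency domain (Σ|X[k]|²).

Parseval: Σ|x[n]|² = (1/N)Σ|X[k]|², so Σ|X[k]|² = N·Σ|x[n]|² = 4·3.0000

Σ|X[k]|² = N·Σ|x[n]|² = 4·3.0000 = 12.0000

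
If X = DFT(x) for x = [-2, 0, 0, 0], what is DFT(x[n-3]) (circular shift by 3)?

Time shift by 3: X_shifted[k] = ω_4^(3k) · X[k]
Shifted x = [0, 0, 0, -2]

DFT(x[n-3]) = [-2, -2i, 2, 2i]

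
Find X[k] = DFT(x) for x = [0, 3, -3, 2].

X[k] = Σ(n=0 to 3) x[n] · ω_4^(nk)
where ω_4 = e^(-2πi/4)

Computing each X[k]:
X[0] = 2
X[1] = 3-1i
X[2] = -8
X[3] = 3+1i

X = [2, 3-1i, -8, 3+1i]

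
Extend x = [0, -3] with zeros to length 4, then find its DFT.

Original 2-point DFT: [-3, 3]
Zero-padded 4-point DFT provides frequency interpolation.

DFT_4([x, 0, ...]) = [-3, 3i, 3, -3i]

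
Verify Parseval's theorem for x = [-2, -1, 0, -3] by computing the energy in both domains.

Time domain:
Σ|x[n]|² = |-2|² + |-1|² + |0|² + |-3|² = 14.0000

Frequency domain:
(1/4)Σ|X[k]|² = (1/4)(|-6|² + |-2-2i|² + |2|² + |-2+2i|²) = (1/4)·56.0000 = 14.0000

Both sides agree, confirming Parseval's theorem.

Σ|x[n]|² = (1/N)Σ|X[k]|² = 14.0000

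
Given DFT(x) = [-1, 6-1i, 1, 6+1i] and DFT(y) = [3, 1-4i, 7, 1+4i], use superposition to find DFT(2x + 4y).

By linearity: DFT(2x + 4y) = 2·DFT(x) + 4·DFT(y)
= 2·[-1, 6-1i, 1, 6+1i] + 4·[3, 1-4i, 7, 1+4i]

Computing element-wise:
Z[0] = 2·(-1) + 4·(3) = 10
Z[1] = 2·(6-1i) + 4·(1-4i) = 16-18i
Z[2] = 2·(1) + 4·(7) = 30
Z[3] = 2·(6+1i) + 4·(1+4i) = 16+18i

DFT(2x + 4y) = 2·X + 4·Y = [10, 16-18i, 30, 16+18i]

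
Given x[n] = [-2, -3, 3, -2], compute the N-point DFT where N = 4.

X[k] = Σ(n=0 to 3) x[n] · ω_4^(nk)
where ω_4 = e^(-2πi/4)

Computing each X[k]:
X[0] = -4
X[1] = -5+1i
X[2] = 6
X[3] = -5-1i

X = [-4, -5+1i, 6, -5-1i]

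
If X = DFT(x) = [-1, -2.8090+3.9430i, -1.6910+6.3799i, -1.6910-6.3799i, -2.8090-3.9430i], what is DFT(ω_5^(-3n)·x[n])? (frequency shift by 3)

Modulation property: DFT(ω_5^(-3n)·x[n]) = X[(k-3) mod 5], so circularly shift X by 3 positions.

X[k-3] = [-1.6910+6.3799i, -1.6910-6.3799i, -2.8090-3.9430i, -1, -2.8090+3.9430i]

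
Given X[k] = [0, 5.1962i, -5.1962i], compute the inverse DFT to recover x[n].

x[n] = (1/3) Σ(k=0 to 2) X[k] · e^(2πikn/3)

Computing each x[n]:
x[0] = 0
x[1] = -3
x[2] = 3

x = [0, -3, 3]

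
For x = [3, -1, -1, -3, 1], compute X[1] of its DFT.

X[1] = Σ(n=0 to 4) x[n] · ω_5^(1n) where ω_5 = e^(-2πi/5)
= (3)·ω_5^0 + (-1)·ω_5^1 + (-1)·ω_5^2 + (-3)·ω_5^3 + (1)·ω_5^4

X[1] = 6.2361+0.7265i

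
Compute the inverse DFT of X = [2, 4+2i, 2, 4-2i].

x[n] = (1/4) Σ(k=0 to 3) X[k] · e^(2πikn/4)

Computing each x[n]:
x[0] = 3
x[1] = -1
x[2] = -1
x[3] = 1

x = [3, -1, -1, 1]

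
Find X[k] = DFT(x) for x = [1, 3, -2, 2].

X[k] = Σ(n=0 to 3) x[n] · ω_4^(nk)
where ω_4 = e^(-2πi/4)

Computing each X[k]:
X[0] = 4
X[1] = 3-1i
X[2] = -6
X[3] = 3+1i

X = [4, 3-1i, -6, 3+1i]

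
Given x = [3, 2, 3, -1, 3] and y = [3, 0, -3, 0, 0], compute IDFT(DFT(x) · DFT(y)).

(x ⊛ y)[n] = Σ(m=0 to 4) x[m] · y[(n-m) mod 5]

Computing each output sample:
(x ⊛ y)[0] = 12
(x ⊛ y)[1] = -3
(x ⊛ y)[2] = 0
(x ⊛ y)[3] = -9
(x ⊛ y)[4] = 0

x ⊛ y = [12, -3, 0, -9, 0]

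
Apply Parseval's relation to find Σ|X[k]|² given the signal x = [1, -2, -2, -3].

Parseval: Σ|x[n]|² = (1/N)Σ|X[k]|², so Σ|X[k]|² = N·Σ|x[n]|² = 4·18.0000

Σ|X[k]|² = N·Σ|x[n]|² = 4·18.0000 = 72.0000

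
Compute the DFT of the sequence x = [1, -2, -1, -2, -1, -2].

X[k] = Σ(n=0 to 5) x[n] · ω_6^(nk)
where ω_6 = e^(-2πi/6)

Computing each X[k]:
X[0] = -7
X[1] = 2
X[2] = 2
X[3] = 5
X[4] = 2
X[5] = 2

X = [-7, 2, 2, 5, 2, 2]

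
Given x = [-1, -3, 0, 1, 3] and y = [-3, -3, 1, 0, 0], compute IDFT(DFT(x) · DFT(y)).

(x ⊛ y)[n] = Σ(m=0 to 4) x[m] · y[(n-m) mod 5]

Computing each output sample:
(x ⊛ y)[0] = -5
(x ⊛ y)[1] = 15
(x ⊛ y)[2] = 8
(x ⊛ y)[3] = -6
(x ⊛ y)[4] = -12

x ⊛ y = [-5, 15, 8, -6, -12]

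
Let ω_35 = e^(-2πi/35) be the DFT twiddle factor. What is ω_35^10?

ω_35^10 = e^(-2πi·10/35)
= cos(-2π·10/35) + i·sin(-2π·10/35)
= cos(-20π/35) + i·sin(-20π/35)

ω_35^10 = cos(-20π/35) + i·sin(-20π/35) = -0.2225-0.9749i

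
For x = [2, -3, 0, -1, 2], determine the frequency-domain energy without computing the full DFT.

Parseval: Σ|x[n]|² = (1/N)Σ|X[k]|², so Σ|X[k]|² = N·Σ|x[n]|² = 5·18.0000

Σ|X[k]|² = N·Σ|x[n]|² = 5·18.0000 = 90.0000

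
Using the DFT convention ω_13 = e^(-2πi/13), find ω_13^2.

ω_13^2 = e^(-2πi·2/13)
= cos(-2π·2/13) + i·sin(-2π·2/13)
= cos(-4π/13) + i·sin(-4π/13)

ω_13^2 = cos(-4π/13) + i·sin(-4π/13) = 0.5681-0.8230i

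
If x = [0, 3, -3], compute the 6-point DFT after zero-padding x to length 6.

Original 3-point DFT: [0, -5.1962i, 5.1962i]
Zero-padded 6-point DFT provides frequency interpolation.

DFT_6([x, 0, ...]) = [0, 3, -5.1962i, -6, 5.1962i, 3]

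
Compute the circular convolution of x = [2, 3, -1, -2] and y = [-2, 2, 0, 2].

(x ⊛ y)[n] = Σ(m=0 to 3) x[m] · y[(n-m) mod 4]

Computing each output sample:
(x ⊛ y)[0] = -2
(x ⊛ y)[1] = -4
(x ⊛ y)[2] = 4
(x ⊛ y)[3] = 6

x ⊛ y = [-2, -4, 4, 6]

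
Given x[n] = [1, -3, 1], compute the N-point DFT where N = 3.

X[k] = Σ(n=0 to 2) x[n] · ω_3^(nk)
where ω_3 = e^(-2πi/3)

Computing each X[k]:
X[0] = -1
X[1] = 2.0000+3.4641i
X[2] = 2.0000-3.4641i

X = [-1, 2.0000+3.4641i, 2.0000-3.4641i]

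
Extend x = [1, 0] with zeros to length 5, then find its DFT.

Original 2-point DFT: [1, 1]
Zero-padded 5-point DFT provides frequency interpolation.

DFT_5([x, 0, ...]) = [1, 1, 1, 1, 1]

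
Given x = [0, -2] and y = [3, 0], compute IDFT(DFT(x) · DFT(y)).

(x ⊛ y)[n] = Σ(m=0 to 1) x[m] · y[(n-m) mod 2]

Computing each output sample:
(x ⊛ y)[0] = 0
(x ⊛ y)[1] = -6

x ⊛ y = [0, -6]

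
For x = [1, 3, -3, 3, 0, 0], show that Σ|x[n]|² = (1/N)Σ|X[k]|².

Time domain:
Σ|x[n]|² = |1|² + |3|² + |-3|² + |3|² + |0|² + |0|² = 28.0000

Frequency domain:
(1/6)Σ|X[k]|² = (1/6)(|4|² + |1|² + |4.0000-5.1962i|² + |-8|² + |4.0000+5.1962i|² + |1|²) = (1/6)·168.0000 = 28.0000

Both sides agree, confirming Parseval's theorem.

Σ|x[n]|² = (1/N)Σ|X[k]|² = 28.0000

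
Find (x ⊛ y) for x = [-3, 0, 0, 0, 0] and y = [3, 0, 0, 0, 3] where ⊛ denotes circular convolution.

(x ⊛ y)[n] = Σ(m=0 to 4) x[m] · y[(n-m) mod 5]

Computing each output sample:
(x ⊛ y)[0] = -9
(x ⊛ y)[1] = 0
(x ⊛ y)[2] = 0
(x ⊛ y)[3] = 0
(x ⊛ y)[4] = -9

x ⊛ y = [-9, 0, 0, 0, -9]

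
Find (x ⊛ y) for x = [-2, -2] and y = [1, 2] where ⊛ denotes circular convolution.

(x ⊛ y)[n] = Σ(m=0 to 1) x[m] · y[(n-m) mod 2]

Computing each output sample:
(x ⊛ y)[0] = -6
(x ⊛ y)[1] = -6

x ⊛ y = [-6, -6]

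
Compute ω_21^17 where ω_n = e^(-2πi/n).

ω_21^17 = e^(-2πi·17/21)
= cos(-2π·17/21) + i·sin(-2π·17/21)
= cos(-34π/21) + i·sin(-34π/21)

ω_21^17 = cos(-34π/21) + i·sin(-34π/21) = 0.3653+0.9309i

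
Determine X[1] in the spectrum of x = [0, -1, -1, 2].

X[1] = Σ(n=0 to 3) x[n] · ω_4^(1n) where ω_4 = e^(-2πi/4)
= (0)·ω_4^0 + (-1)·ω_4^1 + (-1)·ω_4^2 + (2)·ω_4^3

X[1] = 1+3i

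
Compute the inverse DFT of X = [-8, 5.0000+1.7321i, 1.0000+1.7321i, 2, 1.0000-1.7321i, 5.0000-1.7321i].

x[n] = (1/6) Σ(k=0 to 5) X[k] · e^(2πikn/6)

Computing each x[n]:
x[0] = 1
x[1] = -2
x[2] = -2
x[3] = -3
x[4] = -2
x[5] = 0

x = [1, -2, -2, -3, -2, 0]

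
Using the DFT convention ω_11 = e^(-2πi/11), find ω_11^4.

ω_11^4 = e^(-2πi·4/11)
= cos(-2π·4/11) + i·sin(-2π·4/11)
= cos(-8π/11) + i·sin(-8π/11)

ω_11^4 = cos(-8π/11) + i·sin(-8π/11) = -0.6549-0.7557i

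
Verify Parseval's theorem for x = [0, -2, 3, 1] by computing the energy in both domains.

Time domain:
Σ|x[n]|² = |0|² + |-2|² + |3|² + |1|² = 14.0000

Frequency domain:
(1/4)Σ|X[k]|² = (1/4)(|2|² + |-3+3i|² + |4|² + |-3-3i|²) = (1/4)·56.0000 = 14.0000

Both sides agree, confirming Parseval's theorem.

Σ|x[n]|² = (1/N)Σ|X[k]|² = 14.0000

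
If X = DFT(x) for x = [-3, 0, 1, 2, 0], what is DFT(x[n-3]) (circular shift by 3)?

Time shift by 3: X_shifted[k] = ω_5^(3k) · X[k]
Shifted x = [1, 2, 0, -3, 0]

DFT(x[n-3]) = [0, 4.0451-3.6655i, -1.5451+1.6776i, -1.5451-1.6776i, 4.0451+3.6655i]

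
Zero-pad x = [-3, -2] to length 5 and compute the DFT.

Original 2-point DFT: [-5, -1]
Zero-padded 5-point DFT provides frequency interpolation.

DFT_5([x, 0, ...]) = [-5, -3.6180+1.9021i, -1.3820+1.1756i, -1.3820-1.1756i, -3.6180-1.9021i]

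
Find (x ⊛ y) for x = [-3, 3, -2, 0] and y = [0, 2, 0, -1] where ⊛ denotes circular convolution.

(x ⊛ y)[n] = Σ(m=0 to 3) x[m] · y[(n-m) mod 4]

Computing each output sample:
(x ⊛ y)[0] = -3
(x ⊛ y)[1] = -4
(x ⊛ y)[2] = 6
(x ⊛ y)[3] = -1

x ⊛ y = [-3, -4, 6, -1]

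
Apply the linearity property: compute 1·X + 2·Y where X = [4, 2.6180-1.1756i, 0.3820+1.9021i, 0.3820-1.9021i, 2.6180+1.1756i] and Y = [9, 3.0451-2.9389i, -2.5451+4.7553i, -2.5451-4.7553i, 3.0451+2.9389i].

By linearity: DFT(1x + 2y) = 1·DFT(x) + 2·DFT(y)
= 1·[4, 2.6180-1.1756i, 0.3820+1.9021i, 0.3820-1.9021i, 2.6180+1.1756i] + 2·[9, 3.0451-2.9389i, -2.5451+4.7553i, -2.5451-4.7553i, 3.0451+2.9389i]

Computing element-wise:
Z[0] = 1·(4) + 2·(9) = 22
Z[1] = 1·(2.6180-1.1756i) + 2·(3.0451-2.9389i) = 8.7082-7.0534i
Z[2] = 1·(0.3820+1.9021i) + 2·(-2.5451+4.7553i) = -4.7082+11.4127i
Z[3] = 1·(0.3820-1.9021i) + 2·(-2.5451-4.7553i) = -4.7082-11.4127i
Z[4] = 1·(2.6180+1.1756i) + 2·(3.0451+2.9389i) = 8.7082+7.0534i

DFT(1x + 2y) = 1·X + 2·Y = [22, 8.7082-7.0534i, -4.7082+11.4127i, -4.7082-11.4127i, 8.7082+7.0534i]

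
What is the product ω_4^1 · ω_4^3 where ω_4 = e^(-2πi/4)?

The primitive 4th roots of unity are ω_4^k for k coprime to 4: k ∈ {1, 3}
Their product equals the constant term of the cyclotomic polynomial Φ_4(x) up to sign.
For n ≥ 3, the product of all primitive nth roots of unity is 1. (For n=1 it is 1; for n=2 it is -1.)

1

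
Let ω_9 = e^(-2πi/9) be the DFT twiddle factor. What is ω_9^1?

ω_9^1 = e^(-2πi·1/9)
= cos(-2π·1/9) + i·sin(-2π·1/9)
= cos(-2π/9) + i·sin(-2π/9)

ω_9^1 = cos(-2π/9) + i·sin(-2π/9) = 0.7660-0.6428i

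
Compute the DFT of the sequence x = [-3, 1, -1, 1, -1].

X[k] = Σ(n=0 to 4) x[n] · ω_5^(nk)
where ω_5 = e^(-2πi/5)

Computing each X[k]:
X[0] = -3
X[1] = -3.0000-0.7265i
X[2] = -3.0000-3.0777i
X[3] = -3.0000+3.0777i
X[4] = -3.0000+0.7265i

X = [-3, -3.0000-0.7265i, -3.0000-3.0777i, -3.0000+3.0777i, -3.0000+0.7265i]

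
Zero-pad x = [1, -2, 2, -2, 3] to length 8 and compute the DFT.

Original 5-point DFT: [2, 1.3090+2.4041i, 0.1910+6.7432i, 0.1910-6.7432i, 1.3090-2.4041i]
Zero-padded 8-point DFT provides frequency interpolation.

DFT_8([x, 0, ...]) = [2, -2.0000+0.8284i, 2, -2.0000+4.8284i, 10, -2.0000-4.8284i, 2, -2.0000-0.8284i]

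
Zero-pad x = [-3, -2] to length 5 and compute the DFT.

Original 2-point DFT: [-5, -1]
Zero-padded 5-point DFT provides frequency interpolation.

DFT_5([x, 0, ...]) = [-5, -3.6180+1.9021i, -1.3820+1.1756i, -1.3820-1.1756i, -3.6180-1.9021i]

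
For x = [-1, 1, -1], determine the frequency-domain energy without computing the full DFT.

Parseval: Σ|x[n]|² = (1/N)Σ|X[k]|², so Σ|X[k]|² = N·Σ|x[n]|² = 3·3.0000

Σ|X[k]|² = N·Σ|x[n]|² = 3·3.0000 = 9.0000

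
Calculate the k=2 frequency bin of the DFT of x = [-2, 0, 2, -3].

X[2] = Σ(n=0 to 3) x[n] · ω_4^(2n) where ω_4 = e^(-2πi/4)
= (-2)·ω_4^0 + (0)·ω_4^2 + (2)·ω_4^4 + (-3)·ω_4^6

X[2] = 3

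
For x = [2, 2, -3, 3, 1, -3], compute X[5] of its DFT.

X[5] = Σ(n=0 to 5) x[n] · ω_6^(5n) where ω_6 = e^(-2πi/6)
= (2)·ω_6^0 + (2)·ω_6^5 + (-3)·ω_6^10 + (3)·ω_6^15 + (1)·ω_6^20 + (-3)·ω_6^25

X[5] = -0.5000+0.8660i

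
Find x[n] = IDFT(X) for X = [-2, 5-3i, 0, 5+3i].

x[n] = (1/4) Σ(k=0 to 3) X[k] · e^(2πikn/4)

Computing each x[n]:
x[0] = 2
x[1] = 1
x[2] = -3
x[3] = -2

x = [2, 1, -3, -2]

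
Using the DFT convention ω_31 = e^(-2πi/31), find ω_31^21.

ω_31^21 = e^(-2πi·21/31)
= cos(-2π·21/31) + i·sin(-2π·21/31)
= cos(-42π/31) + i·sin(-42π/31)

ω_31^21 = cos(-42π/31) + i·sin(-42π/31) = -0.4404+0.8978i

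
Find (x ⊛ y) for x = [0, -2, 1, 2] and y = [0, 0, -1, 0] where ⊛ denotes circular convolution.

(x ⊛ y)[n] = Σ(m=0 to 3) x[m] · y[(n-m) mod 4]

Computing each output sample:
(x ⊛ y)[0] = -1
(x ⊛ y)[1] = -2
(x ⊛ y)[2] = 0
(x ⊛ y)[3] = 2

x ⊛ y = [-1, -2, 0, 2]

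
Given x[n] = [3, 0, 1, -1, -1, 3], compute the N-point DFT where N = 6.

X[k] = Σ(n=0 to 5) x[n] · ω_6^(nk)
where ω_6 = e^(-2πi/6)

Computing each X[k]:
X[0] = 5
X[1] = 5.5000+0.8660i
X[2] = 0.5000+4.3301i
X[3] = 1
X[4] = 0.5000-4.3301i
X[5] = 5.5000-0.8660i

X = [5, 5.5000+0.8660i, 0.5000+4.3301i, 1, 0.5000-4.3301i, 5.5000-0.8660i]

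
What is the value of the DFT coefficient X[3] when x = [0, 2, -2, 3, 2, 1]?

X[3] = Σ(n=0 to 5) x[n] · ω_6^(3n) where ω_6 = e^(-2πi/6)
= (0)·ω_6^0 + (2)·ω_6^3 + (-2)·ω_6^6 + (3)·ω_6^9 + (2)·ω_6^12 + (1)·ω_6^15

X[3] = -6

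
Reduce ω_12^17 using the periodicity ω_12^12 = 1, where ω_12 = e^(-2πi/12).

Since ω_12^12 = 1, powers reduce modulo 12.
17 mod 12 = 5
So ω_12^17 = ω_12^5 = e^(-2πi·5/12)

ω_12^17 = ω_12^5 = -0.8660-0.5000i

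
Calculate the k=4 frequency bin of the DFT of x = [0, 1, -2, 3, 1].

X[4] = Σ(n=0 to 4) x[n] · ω_5^(4n) where ω_5 = e^(-2πi/5)
= (0)·ω_5^0 + (1)·ω_5^4 + (-2)·ω_5^8 + (3)·ω_5^12 + (1)·ω_5^16

X[4] = -0.1910-2.9389i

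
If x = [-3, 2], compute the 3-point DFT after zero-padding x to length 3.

Original 2-point DFT: [-1, -5]
Zero-padded 3-point DFT provides frequency interpolation.

DFT_3([x, 0, ...]) = [-1, -4.0000-1.7321i, -4.0000+1.7321i]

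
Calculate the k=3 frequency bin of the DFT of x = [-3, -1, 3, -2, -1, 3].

X[3] = Σ(n=0 to 5) x[n] · ω_6^(3n) where ω_6 = e^(-2πi/6)
= (-3)·ω_6^0 + (-1)·ω_6^3 + (3)·ω_6^6 + (-2)·ω_6^9 + (-1)·ω_6^12 + (3)·ω_6^15

X[3] = -1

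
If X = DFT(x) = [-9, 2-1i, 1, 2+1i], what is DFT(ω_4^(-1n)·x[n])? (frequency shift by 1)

Modulation property: DFT(ω_4^(-1n)·x[n]) = X[(k-1) mod 4], so circularly shift X by 1 positions.

X[k-1] = [2+1i, -9, 2-1i, 1]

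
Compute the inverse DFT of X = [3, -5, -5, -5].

x[n] = (1/4) Σ(k=0 to 3) X[k] · e^(2πikn/4)

Computing each x[n]:
x[0] = -3
x[1] = 2
x[2] = 2
x[3] = 2

x = [-3, 2, 2, 2]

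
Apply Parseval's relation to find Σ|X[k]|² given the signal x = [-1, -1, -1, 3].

Parseval: Σ|x[n]|² = (1/N)Σ|X[k]|², so Σ|X[k]|² = N·Σ|x[n]|² = 4·12.0000

Σ|X[k]|² = N·Σ|x[n]|² = 4·12.0000 = 48.0000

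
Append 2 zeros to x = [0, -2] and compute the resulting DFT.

Original 2-point DFT: [-2, 2]
Zero-padded 4-point DFT provides frequency interpolation.

DFT_4([x, 0, ...]) = [-2, 2i, 2, -2i]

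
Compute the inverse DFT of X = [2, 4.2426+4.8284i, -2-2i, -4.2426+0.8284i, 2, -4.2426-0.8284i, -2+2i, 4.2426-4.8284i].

x[n] = (1/8) Σ(k=0 to 7) X[k] · e^(2πikn/8)

Computing each x[n]:
x[0] = 0
x[1] = 1
x[2] = 0
x[3] = -3
x[4] = 0
x[5] = 0
x[6] = 2
x[7] = 2

x = [0, 1, 0, -3, 0, 0, 2, 2]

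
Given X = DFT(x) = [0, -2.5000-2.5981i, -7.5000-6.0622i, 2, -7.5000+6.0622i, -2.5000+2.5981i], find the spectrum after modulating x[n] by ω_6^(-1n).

Modulation property: DFT(ω_6^(-1n)·x[n]) = X[(k-1) mod 6], so circularly shift X by 1 positions.

X[k-1] = [-2.5000+2.5981i, 0, -2.5000-2.5981i, -7.5000-6.0622i, 2, -7.5000+6.0622i]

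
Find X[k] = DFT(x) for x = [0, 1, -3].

X[k] = Σ(n=0 to 2) x[n] · ω_3^(nk)
where ω_3 = e^(-2πi/3)

Computing each X[k]:
X[0] = -2
X[1] = 1.0000-3.4641i
X[2] = 1.0000+3.4641i

X = [-2, 1.0000-3.4641i, 1.0000+3.4641i]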